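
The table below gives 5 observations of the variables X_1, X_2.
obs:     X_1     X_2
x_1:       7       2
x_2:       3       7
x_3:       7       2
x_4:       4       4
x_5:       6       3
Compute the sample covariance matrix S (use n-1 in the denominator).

Step 1 — column means:
  mean(X_1) = (7 + 3 + 7 + 4 + 6) / 5 = 27/5 = 5.4
  mean(X_2) = (2 + 7 + 2 + 4 + 3) / 5 = 18/5 = 3.6

Step 2 — sample covariance S[i,j] = (1/(n-1)) · Σ_k (x_{k,i} - mean_i) · (x_{k,j} - mean_j), with n-1 = 4.
  S[X_1,X_1] = ((1.6)·(1.6) + (-2.4)·(-2.4) + (1.6)·(1.6) + (-1.4)·(-1.4) + (0.6)·(0.6)) / 4 = 13.2/4 = 3.3
  S[X_1,X_2] = ((1.6)·(-1.6) + (-2.4)·(3.4) + (1.6)·(-1.6) + (-1.4)·(0.4) + (0.6)·(-0.6)) / 4 = -14.2/4 = -3.55
  S[X_2,X_2] = ((-1.6)·(-1.6) + (3.4)·(3.4) + (-1.6)·(-1.6) + (0.4)·(0.4) + (-0.6)·(-0.6)) / 4 = 17.2/4 = 4.3

S is symmetric (S[j,i] = S[i,j]). Assembling:

S = [[3.3, -3.55],
 [-3.55, 4.3]]


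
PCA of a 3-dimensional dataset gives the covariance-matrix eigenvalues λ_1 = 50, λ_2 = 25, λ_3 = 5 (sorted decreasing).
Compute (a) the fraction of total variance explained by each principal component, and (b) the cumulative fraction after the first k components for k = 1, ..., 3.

Step 1 — total variance = trace(Sigma) = Σ λ_i = 50 + 25 + 5 = 80.

Step 2 — fraction explained by component i = λ_i / Σ λ:
  PC1: 50/80 = 0.625
  PC2: 25/80 = 0.3125
  PC3: 5/80 = 0.0625

Step 3 — cumulative fraction after k components = (λ_1 + ... + λ_k) / Σ λ:
  k = 1: 50/80 = 0.625
  k = 2: (50 + 25)/80 = 75/80 = 0.9375
  k = 3: (50 + 25 + 5)/80 = 80/80 = 1

Summary (fraction, with percent):

explained: PC1 0.625 (62.5%), PC2 0.3125 (31.25%), PC3 0.0625 (6.25%);  cumulative: 0.625, 0.9375, 1


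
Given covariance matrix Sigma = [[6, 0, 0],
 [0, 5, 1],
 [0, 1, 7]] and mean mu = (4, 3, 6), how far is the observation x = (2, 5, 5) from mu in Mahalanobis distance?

Step 1 — centre the observation: (x - mu) = (-2, 2, -1).

Step 2 — invert Sigma (cofactor / det for 3×3, or solve directly):
  Sigma^{-1} = [[0.1667, 0, 0],
 [0, 0.2059, -0.0294],
 [0, -0.0294, 0.1471]].

Step 3 — form the quadratic (x - mu)^T · Sigma^{-1} · (x - mu):
  Sigma^{-1} · (x - mu) = (-0.3333, 0.4412, -0.2059).
  (x - mu)^T · [Sigma^{-1} · (x - mu)] = (-2)·(-0.3333) + (2)·(0.4412) + (-1)·(-0.2059) = 1.7549.

Step 4 — take square root: d = √(1.7549) ≈ 1.3247.

d(x, mu) = √(1.7549) ≈ 1.3247


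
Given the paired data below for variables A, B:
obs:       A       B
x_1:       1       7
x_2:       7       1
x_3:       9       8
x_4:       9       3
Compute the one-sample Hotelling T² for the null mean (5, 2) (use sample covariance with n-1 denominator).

Step 1 — sample mean vector:
  mean(A) = (1 + 7 + 9 + 9) / 4 = 26/4 = 6.5
  mean(B) = (7 + 1 + 8 + 3) / 4 = 19/4 = 4.75
  x̄ = (6.5, 4.75),  deviation x̄ - mu_0 = (6.5, 4.75) - (5, 2) = (1.5, 2.75).

Step 2 — sample covariance matrix, S[i,j] = (1/(n-1)) · Σ_k (x_{k,i} - mean_i) · (x_{k,j} - mean_j), divisor n-1 = 3:
  S[A,A] = ((-5.5)·(-5.5) + (0.5)·(0.5) + (2.5)·(2.5) + (2.5)·(2.5)) / 3 = 43/3 = 14.3333
  S[A,B] = ((-5.5)·(2.25) + (0.5)·(-3.75) + (2.5)·(3.25) + (2.5)·(-1.75)) / 3 = -10.5/3 = -3.5
  S[B,B] = ((2.25)·(2.25) + (-3.75)·(-3.75) + (3.25)·(3.25) + (-1.75)·(-1.75)) / 3 = 32.75/3 = 10.9167
  S = [[14.3333, -3.5],
 [-3.5, 10.9167]].

Step 3 — invert S. det(S) = 14.3333·10.9167 - (-3.5)² = 144.2222.
  S^{-1} = (1/det) · [[d, -b], [-b, a]] = [[0.0757, 0.0243],
 [0.0243, 0.0994]].

Step 4 — quadratic form (x̄ - mu_0)^T · S^{-1} · (x̄ - mu_0):
  S^{-1} · (x̄ - mu_0) = (0.1803, 0.3097),
  (x̄ - mu_0)^T · [...] = (1.5)·(0.1803) + (2.75)·(0.3097) = 1.1221.

Step 5 — scale by n: T² = 4 · 1.1221 = 4.4884.

T² ≈ 4.4884


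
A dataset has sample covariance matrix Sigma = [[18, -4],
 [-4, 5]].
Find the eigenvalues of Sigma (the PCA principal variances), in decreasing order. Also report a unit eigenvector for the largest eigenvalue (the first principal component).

Step 1 — characteristic polynomial of 2×2 Sigma:
  det(Sigma - λI) = λ² - trace · λ + det = 0.
  trace = 18 + 5 = 23, det = 18·5 - (-4)² = 74.
Step 2 — discriminant:
  Δ = trace² - 4·det = 529 - 296 = 233.
Step 3 — eigenvalues:
  λ = (trace ± √Δ)/2 = (23 ± 15.2643)/2,
  λ_1 = 19.1322,  λ_2 = 3.8678.

Step 4 — unit eigenvector for λ_1: solve (Sigma - λ_1 I)v = 0. First row:
  (18 - 19.1322)·v_x + (-4)·v_y = 0, i.e. (-1.1322)·v_x + (-4)·v_y = 0,
  so v ∝ (b, λ_1 - a) = (-4, 1.1322); multiply by -1 so the first entry is positive: u = (4, -1.1322).
  ||u|| = √((4)² + (-1.1322)²) = √(17.2818) ≈ 4.1571,
  v_1 = u/||u|| ≈ (0.9622, -0.2723) (||v_1|| = 1).

λ_1 = 19.1322,  λ_2 = 3.8678;  v_1 ≈ (0.9622, -0.2723)


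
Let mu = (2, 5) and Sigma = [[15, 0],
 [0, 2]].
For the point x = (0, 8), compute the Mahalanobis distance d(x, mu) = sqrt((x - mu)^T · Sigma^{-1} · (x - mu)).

Step 1 — centre the observation: (x - mu) = (-2, 3).

Step 2 — invert Sigma. det(Sigma) = 15·2 - (0)² = 30.
  Sigma^{-1} = (1/det) · [[d, -b], [-b, a]] = [[0.0667, 0],
 [0, 0.5]].

Step 3 — form the quadratic (x - mu)^T · Sigma^{-1} · (x - mu):
  Sigma^{-1} · (x - mu) = (-0.1333, 1.5).
  (x - mu)^T · [Sigma^{-1} · (x - mu)] = (-2)·(-0.1333) + (3)·(1.5) = 4.7667.

Step 4 — take square root: d = √(4.7667) ≈ 2.1833.

d(x, mu) = √(4.7667) ≈ 2.1833


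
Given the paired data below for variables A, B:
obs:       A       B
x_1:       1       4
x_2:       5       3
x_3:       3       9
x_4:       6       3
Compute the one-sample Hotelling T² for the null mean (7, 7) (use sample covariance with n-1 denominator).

Step 1 — sample mean vector:
  mean(A) = (1 + 5 + 3 + 6) / 4 = 15/4 = 3.75
  mean(B) = (4 + 3 + 9 + 3) / 4 = 19/4 = 4.75
  x̄ = (3.75, 4.75),  deviation x̄ - mu_0 = (3.75, 4.75) - (7, 7) = (-3.25, -2.25).

Step 2 — sample covariance matrix, S[i,j] = (1/(n-1)) · Σ_k (x_{k,i} - mean_i) · (x_{k,j} - mean_j), divisor n-1 = 3:
  S[A,A] = ((-2.75)·(-2.75) + (1.25)·(1.25) + (-0.75)·(-0.75) + (2.25)·(2.25)) / 3 = 14.75/3 = 4.9167
  S[A,B] = ((-2.75)·(-0.75) + (1.25)·(-1.75) + (-0.75)·(4.25) + (2.25)·(-1.75)) / 3 = -7.25/3 = -2.4167
  S[B,B] = ((-0.75)·(-0.75) + (-1.75)·(-1.75) + (4.25)·(4.25) + (-1.75)·(-1.75)) / 3 = 24.75/3 = 8.25
  S = [[4.9167, -2.4167],
 [-2.4167, 8.25]].

Step 3 — invert S. det(S) = 4.9167·8.25 - (-2.4167)² = 34.7222.
  S^{-1} = (1/det) · [[d, -b], [-b, a]] = [[0.2376, 0.0696],
 [0.0696, 0.1416]].

Step 4 — quadratic form (x̄ - mu_0)^T · S^{-1} · (x̄ - mu_0):
  S^{-1} · (x̄ - mu_0) = (-0.9288, -0.5448),
  (x̄ - mu_0)^T · [...] = (-3.25)·(-0.9288) + (-2.25)·(-0.5448) = 4.2444.

Step 5 — scale by n: T² = 4 · 4.2444 = 16.9776.

T² ≈ 16.9776


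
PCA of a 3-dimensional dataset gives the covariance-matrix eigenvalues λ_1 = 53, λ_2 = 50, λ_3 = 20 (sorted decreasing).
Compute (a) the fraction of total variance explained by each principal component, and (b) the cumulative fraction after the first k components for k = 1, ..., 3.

Step 1 — total variance = trace(Sigma) = Σ λ_i = 53 + 50 + 20 = 123.

Step 2 — fraction explained by component i = λ_i / Σ λ:
  PC1: 53/123 = 0.4309
  PC2: 50/123 = 0.4065
  PC3: 20/123 = 0.1626

Step 3 — cumulative fraction after k components = (λ_1 + ... + λ_k) / Σ λ:
  k = 1: 53/123 = 0.4309
  k = 2: (53 + 50)/123 = 103/123 = 0.8374
  k = 3: (53 + 50 + 20)/123 = 123/123 = 1

Summary (fraction, with percent):

explained: PC1 0.4309 (43.09%), PC2 0.4065 (40.65%), PC3 0.1626 (16.26%);  cumulative: 0.4309, 0.8374, 1


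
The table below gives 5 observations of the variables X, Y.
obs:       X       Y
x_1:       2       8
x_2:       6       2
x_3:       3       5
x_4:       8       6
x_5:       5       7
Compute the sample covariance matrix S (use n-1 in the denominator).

Step 1 — column means:
  mean(X) = (2 + 6 + 3 + 8 + 5) / 5 = 24/5 = 4.8
  mean(Y) = (8 + 2 + 5 + 6 + 7) / 5 = 28/5 = 5.6

Step 2 — sample covariance S[i,j] = (1/(n-1)) · Σ_k (x_{k,i} - mean_i) · (x_{k,j} - mean_j), with n-1 = 4.
  S[X,X] = ((-2.8)·(-2.8) + (1.2)·(1.2) + (-1.8)·(-1.8) + (3.2)·(3.2) + (0.2)·(0.2)) / 4 = 22.8/4 = 5.7
  S[X,Y] = ((-2.8)·(2.4) + (1.2)·(-3.6) + (-1.8)·(-0.6) + (3.2)·(0.4) + (0.2)·(1.4)) / 4 = -8.4/4 = -2.1
  S[Y,Y] = ((2.4)·(2.4) + (-3.6)·(-3.6) + (-0.6)·(-0.6) + (0.4)·(0.4) + (1.4)·(1.4)) / 4 = 21.2/4 = 5.3

S is symmetric (S[j,i] = S[i,j]). Assembling:

S = [[5.7, -2.1],
 [-2.1, 5.3]]


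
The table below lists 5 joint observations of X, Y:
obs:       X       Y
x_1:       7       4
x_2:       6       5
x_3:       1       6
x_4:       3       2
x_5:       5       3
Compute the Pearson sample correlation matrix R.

Step 1 — column means:
  mean(X) = (7 + 6 + 1 + 3 + 5) / 5 = 22/5 = 4.4
  mean(Y) = (4 + 5 + 6 + 2 + 3) / 5 = 20/5 = 4

Step 2 — sample variances and covariances s[i,j] = (1/(n-1)) · Σ_k (x_{k,i} - mean_i) · (x_{k,j} - mean_j), with n-1 = 4:
  s[X,X] = ((2.6)·(2.6) + (1.6)·(1.6) + (-3.4)·(-3.4) + (-1.4)·(-1.4) + (0.6)·(0.6)) / 4 = 23.2/4 = 5.8
  s[X,Y] = ((2.6)·(0) + (1.6)·(1) + (-3.4)·(2) + (-1.4)·(-2) + (0.6)·(-1)) / 4 = -3/4 = -0.75
  s[Y,Y] = ((0)·(0) + (1)·(1) + (2)·(2) + (-2)·(-2) + (-1)·(-1)) / 4 = 10/4 = 2.5
  Sample standard deviations s_i = √(s[i,i]):
  s(X) = √(5.8) = 2.4083
  s(Y) = √(2.5) = 1.5811

Step 3 — r_{ij} = s_{ij} / (s_i · s_j):
  r[X,X] = 1 (diagonal).
  r[X,Y] = -0.75 / (2.4083 · 1.5811) = -0.75 / 3.8079 = -0.197
  r[Y,Y] = 1 (diagonal).

R is symmetric with unit diagonal. Assembling:

R = [[1, -0.197],
 [-0.197, 1]]


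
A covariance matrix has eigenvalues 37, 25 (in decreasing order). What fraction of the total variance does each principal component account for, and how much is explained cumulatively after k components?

Step 1 — total variance = trace(Sigma) = Σ λ_i = 37 + 25 = 62.

Step 2 — fraction explained by component i = λ_i / Σ λ:
  PC1: 37/62 = 0.5968
  PC2: 25/62 = 0.4032

Step 3 — cumulative fraction after k components = (λ_1 + ... + λ_k) / Σ λ:
  k = 1: 37/62 = 0.5968
  k = 2: (37 + 25)/62 = 62/62 = 1

Summary (fraction, with percent):

explained: PC1 0.5968 (59.68%), PC2 0.4032 (40.32%);  cumulative: 0.5968, 1


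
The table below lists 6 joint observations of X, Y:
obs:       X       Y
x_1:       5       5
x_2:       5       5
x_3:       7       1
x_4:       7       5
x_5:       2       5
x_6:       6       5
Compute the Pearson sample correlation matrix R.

Step 1 — column means:
  mean(X) = (5 + 5 + 7 + 7 + 2 + 6) / 6 = 32/6 = 5.3333
  mean(Y) = (5 + 5 + 1 + 5 + 5 + 5) / 6 = 26/6 = 4.3333

Step 2 — sample variances and covariances s[i,j] = (1/(n-1)) · Σ_k (x_{k,i} - mean_i) · (x_{k,j} - mean_j), with n-1 = 5:
  s[X,X] = ((-0.3333)·(-0.3333) + (-0.3333)·(-0.3333) + (1.6667)·(1.6667) + (1.6667)·(1.6667) + (-3.3333)·(-3.3333) + (0.6667)·(0.6667)) / 5 = 17.3333/5 = 3.4667
  s[X,Y] = ((-0.3333)·(0.6667) + (-0.3333)·(0.6667) + (1.6667)·(-3.3333) + (1.6667)·(0.6667) + (-3.3333)·(0.6667) + (0.6667)·(0.6667)) / 5 = -6.6667/5 = -1.3333
  s[Y,Y] = ((0.6667)·(0.6667) + (0.6667)·(0.6667) + (-3.3333)·(-3.3333) + (0.6667)·(0.6667) + (0.6667)·(0.6667) + (0.6667)·(0.6667)) / 5 = 13.3333/5 = 2.6667
  Sample standard deviations s_i = √(s[i,i]):
  s(X) = √(3.4667) = 1.8619
  s(Y) = √(2.6667) = 1.633

Step 3 — r_{ij} = s_{ij} / (s_i · s_j):
  r[X,X] = 1 (diagonal).
  r[X,Y] = -1.3333 / (1.8619 · 1.633) = -1.3333 / 3.0405 = -0.4385
  r[Y,Y] = 1 (diagonal).

R is symmetric with unit diagonal. Assembling:

R = [[1, -0.4385],
 [-0.4385, 1]]


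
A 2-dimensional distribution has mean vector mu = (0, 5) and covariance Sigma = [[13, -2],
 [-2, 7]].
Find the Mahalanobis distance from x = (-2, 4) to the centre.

Step 1 — centre the observation: (x - mu) = (-2, -1).

Step 2 — invert Sigma. det(Sigma) = 13·7 - (-2)² = 87.
  Sigma^{-1} = (1/det) · [[d, -b], [-b, a]] = [[0.0805, 0.023],
 [0.023, 0.1494]].

Step 3 — form the quadratic (x - mu)^T · Sigma^{-1} · (x - mu):
  Sigma^{-1} · (x - mu) = (-0.1839, -0.1954).
  (x - mu)^T · [Sigma^{-1} · (x - mu)] = (-2)·(-0.1839) + (-1)·(-0.1954) = 0.5632.

Step 4 — take square root: d = √(0.5632) ≈ 0.7505.

d(x, mu) = √(0.5632) ≈ 0.7505


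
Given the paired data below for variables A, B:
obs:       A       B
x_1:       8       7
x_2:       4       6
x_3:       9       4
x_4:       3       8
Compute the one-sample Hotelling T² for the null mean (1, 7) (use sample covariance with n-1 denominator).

Step 1 — sample mean vector:
  mean(A) = (8 + 4 + 9 + 3) / 4 = 24/4 = 6
  mean(B) = (7 + 6 + 4 + 8) / 4 = 25/4 = 6.25
  x̄ = (6, 6.25),  deviation x̄ - mu_0 = (6, 6.25) - (1, 7) = (5, -0.75).

Step 2 — sample covariance matrix, S[i,j] = (1/(n-1)) · Σ_k (x_{k,i} - mean_i) · (x_{k,j} - mean_j), divisor n-1 = 3:
  S[A,A] = ((2)·(2) + (-2)·(-2) + (3)·(3) + (-3)·(-3)) / 3 = 26/3 = 8.6667
  S[A,B] = ((2)·(0.75) + (-2)·(-0.25) + (3)·(-2.25) + (-3)·(1.75)) / 3 = -10/3 = -3.3333
  S[B,B] = ((0.75)·(0.75) + (-0.25)·(-0.25) + (-2.25)·(-2.25) + (1.75)·(1.75)) / 3 = 8.75/3 = 2.9167
  S = [[8.6667, -3.3333],
 [-3.3333, 2.9167]].

Step 3 — invert S. det(S) = 8.6667·2.9167 - (-3.3333)² = 14.1667.
  S^{-1} = (1/det) · [[d, -b], [-b, a]] = [[0.2059, 0.2353],
 [0.2353, 0.6118]].

Step 4 — quadratic form (x̄ - mu_0)^T · S^{-1} · (x̄ - mu_0):
  S^{-1} · (x̄ - mu_0) = (0.8529, 0.7176),
  (x̄ - mu_0)^T · [...] = (5)·(0.8529) + (-0.75)·(0.7176) = 3.7265.

Step 5 — scale by n: T² = 4 · 3.7265 = 14.9059.

T² ≈ 14.9059


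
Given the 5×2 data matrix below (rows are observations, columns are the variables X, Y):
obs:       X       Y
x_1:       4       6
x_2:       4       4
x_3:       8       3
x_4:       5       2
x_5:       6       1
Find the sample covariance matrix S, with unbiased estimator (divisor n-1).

Step 1 — column means:
  mean(X) = (4 + 4 + 8 + 5 + 6) / 5 = 27/5 = 5.4
  mean(Y) = (6 + 4 + 3 + 2 + 1) / 5 = 16/5 = 3.2

Step 2 — sample covariance S[i,j] = (1/(n-1)) · Σ_k (x_{k,i} - mean_i) · (x_{k,j} - mean_j), with n-1 = 4.
  S[X,X] = ((-1.4)·(-1.4) + (-1.4)·(-1.4) + (2.6)·(2.6) + (-0.4)·(-0.4) + (0.6)·(0.6)) / 4 = 11.2/4 = 2.8
  S[X,Y] = ((-1.4)·(2.8) + (-1.4)·(0.8) + (2.6)·(-0.2) + (-0.4)·(-1.2) + (0.6)·(-2.2)) / 4 = -6.4/4 = -1.6
  S[Y,Y] = ((2.8)·(2.8) + (0.8)·(0.8) + (-0.2)·(-0.2) + (-1.2)·(-1.2) + (-2.2)·(-2.2)) / 4 = 14.8/4 = 3.7

S is symmetric (S[j,i] = S[i,j]). Assembling:

S = [[2.8, -1.6],
 [-1.6, 3.7]]


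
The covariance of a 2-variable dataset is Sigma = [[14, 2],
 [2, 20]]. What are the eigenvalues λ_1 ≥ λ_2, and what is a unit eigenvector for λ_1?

Step 1 — characteristic polynomial of 2×2 Sigma:
  det(Sigma - λI) = λ² - trace · λ + det = 0.
  trace = 14 + 20 = 34, det = 14·20 - (2)² = 276.
Step 2 — discriminant:
  Δ = trace² - 4·det = 1156 - 1104 = 52.
Step 3 — eigenvalues:
  λ = (trace ± √Δ)/2 = (34 ± 7.2111)/2,
  λ_1 = 20.6056,  λ_2 = 13.3944.

Step 4 — unit eigenvector for λ_1: solve (Sigma - λ_1 I)v = 0. First row:
  (14 - 20.6056)·v_x + (2)·v_y = 0, i.e. (-6.6056)·v_x + (2)·v_y = 0,
  so v ∝ (b, λ_1 - a) = (2, 6.6056) = u.
  ||u|| = √((2)² + (6.6056)²) = √(47.6333) ≈ 6.9017,
  v_1 = u/||u|| ≈ (0.2898, 0.9571) (||v_1|| = 1).

λ_1 = 20.6056,  λ_2 = 13.3944;  v_1 ≈ (0.2898, 0.9571)


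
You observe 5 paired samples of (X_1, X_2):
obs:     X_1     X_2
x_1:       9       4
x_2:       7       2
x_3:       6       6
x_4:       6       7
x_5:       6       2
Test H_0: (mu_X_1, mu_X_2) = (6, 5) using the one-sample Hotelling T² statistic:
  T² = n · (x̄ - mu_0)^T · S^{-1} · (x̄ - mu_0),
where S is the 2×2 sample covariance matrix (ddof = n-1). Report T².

Step 1 — sample mean vector:
  mean(X_1) = (9 + 7 + 6 + 6 + 6) / 5 = 34/5 = 6.8
  mean(X_2) = (4 + 2 + 6 + 7 + 2) / 5 = 21/5 = 4.2
  x̄ = (6.8, 4.2),  deviation x̄ - mu_0 = (6.8, 4.2) - (6, 5) = (0.8, -0.8).

Step 2 — sample covariance matrix, S[i,j] = (1/(n-1)) · Σ_k (x_{k,i} - mean_i) · (x_{k,j} - mean_j), divisor n-1 = 4:
  S[X_1,X_1] = ((2.2)·(2.2) + (0.2)·(0.2) + (-0.8)·(-0.8) + (-0.8)·(-0.8) + (-0.8)·(-0.8)) / 4 = 6.8/4 = 1.7
  S[X_1,X_2] = ((2.2)·(-0.2) + (0.2)·(-2.2) + (-0.8)·(1.8) + (-0.8)·(2.8) + (-0.8)·(-2.2)) / 4 = -2.8/4 = -0.7
  S[X_2,X_2] = ((-0.2)·(-0.2) + (-2.2)·(-2.2) + (1.8)·(1.8) + (2.8)·(2.8) + (-2.2)·(-2.2)) / 4 = 20.8/4 = 5.2
  S = [[1.7, -0.7],
 [-0.7, 5.2]].

Step 3 — invert S. det(S) = 1.7·5.2 - (-0.7)² = 8.35.
  S^{-1} = (1/det) · [[d, -b], [-b, a]] = [[0.6228, 0.0838],
 [0.0838, 0.2036]].

Step 4 — quadratic form (x̄ - mu_0)^T · S^{-1} · (x̄ - mu_0):
  S^{-1} · (x̄ - mu_0) = (0.4311, -0.0958),
  (x̄ - mu_0)^T · [...] = (0.8)·(0.4311) + (-0.8)·(-0.0958) = 0.4216.

Step 5 — scale by n: T² = 5 · 0.4216 = 2.1078.

T² ≈ 2.1078


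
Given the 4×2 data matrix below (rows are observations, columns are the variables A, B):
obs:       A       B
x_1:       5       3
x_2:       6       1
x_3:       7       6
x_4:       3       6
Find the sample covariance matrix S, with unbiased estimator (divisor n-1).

Step 1 — column means:
  mean(A) = (5 + 6 + 7 + 3) / 4 = 21/4 = 5.25
  mean(B) = (3 + 1 + 6 + 6) / 4 = 16/4 = 4

Step 2 — sample covariance S[i,j] = (1/(n-1)) · Σ_k (x_{k,i} - mean_i) · (x_{k,j} - mean_j), with n-1 = 3.
  S[A,A] = ((-0.25)·(-0.25) + (0.75)·(0.75) + (1.75)·(1.75) + (-2.25)·(-2.25)) / 3 = 8.75/3 = 2.9167
  S[A,B] = ((-0.25)·(-1) + (0.75)·(-3) + (1.75)·(2) + (-2.25)·(2)) / 3 = -3/3 = -1
  S[B,B] = ((-1)·(-1) + (-3)·(-3) + (2)·(2) + (2)·(2)) / 3 = 18/3 = 6

S is symmetric (S[j,i] = S[i,j]). Assembling:

S = [[2.9167, -1],
 [-1, 6]]


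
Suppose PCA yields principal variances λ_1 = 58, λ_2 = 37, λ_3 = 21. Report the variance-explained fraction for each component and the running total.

Step 1 — total variance = trace(Sigma) = Σ λ_i = 58 + 37 + 21 = 116.

Step 2 — fraction explained by component i = λ_i / Σ λ:
  PC1: 58/116 = 0.5
  PC2: 37/116 = 0.319
  PC3: 21/116 = 0.181

Step 3 — cumulative fraction after k components = (λ_1 + ... + λ_k) / Σ λ:
  k = 1: 58/116 = 0.5
  k = 2: (58 + 37)/116 = 95/116 = 0.819
  k = 3: (58 + 37 + 21)/116 = 116/116 = 1

Summary (fraction, with percent):

explained: PC1 0.5 (50%), PC2 0.319 (31.9%), PC3 0.181 (18.1%);  cumulative: 0.5, 0.819, 1


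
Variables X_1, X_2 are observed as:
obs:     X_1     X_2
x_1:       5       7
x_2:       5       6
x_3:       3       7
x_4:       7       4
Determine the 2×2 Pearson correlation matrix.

Step 1 — column means:
  mean(X_1) = (5 + 5 + 3 + 7) / 4 = 20/4 = 5
  mean(X_2) = (7 + 6 + 7 + 4) / 4 = 24/4 = 6

Step 2 — sample variances and covariances s[i,j] = (1/(n-1)) · Σ_k (x_{k,i} - mean_i) · (x_{k,j} - mean_j), with n-1 = 3:
  s[X_1,X_1] = ((0)·(0) + (0)·(0) + (-2)·(-2) + (2)·(2)) / 3 = 8/3 = 2.6667
  s[X_1,X_2] = ((0)·(1) + (0)·(0) + (-2)·(1) + (2)·(-2)) / 3 = -6/3 = -2
  s[X_2,X_2] = ((1)·(1) + (0)·(0) + (1)·(1) + (-2)·(-2)) / 3 = 6/3 = 2
  Sample standard deviations s_i = √(s[i,i]):
  s(X_1) = √(2.6667) = 1.633
  s(X_2) = √(2) = 1.4142

Step 3 — r_{ij} = s_{ij} / (s_i · s_j):
  r[X_1,X_1] = 1 (diagonal).
  r[X_1,X_2] = -2 / (1.633 · 1.4142) = -2 / 2.3094 = -0.866
  r[X_2,X_2] = 1 (diagonal).

R is symmetric with unit diagonal. Assembling:

R = [[1, -0.866],
 [-0.866, 1]]


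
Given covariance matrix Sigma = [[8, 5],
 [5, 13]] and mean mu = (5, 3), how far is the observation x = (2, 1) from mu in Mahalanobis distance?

Step 1 — centre the observation: (x - mu) = (-3, -2).

Step 2 — invert Sigma. det(Sigma) = 8·13 - (5)² = 79.
  Sigma^{-1} = (1/det) · [[d, -b], [-b, a]] = [[0.1646, -0.0633],
 [-0.0633, 0.1013]].

Step 3 — form the quadratic (x - mu)^T · Sigma^{-1} · (x - mu):
  Sigma^{-1} · (x - mu) = (-0.3671, -0.0127).
  (x - mu)^T · [Sigma^{-1} · (x - mu)] = (-3)·(-0.3671) + (-2)·(-0.0127) = 1.1266.

Step 4 — take square root: d = √(1.1266) ≈ 1.0614.

d(x, mu) = √(1.1266) ≈ 1.0614


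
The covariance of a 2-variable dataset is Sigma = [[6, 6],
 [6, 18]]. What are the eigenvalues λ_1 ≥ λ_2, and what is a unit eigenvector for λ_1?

Step 1 — characteristic polynomial of 2×2 Sigma:
  det(Sigma - λI) = λ² - trace · λ + det = 0.
  trace = 6 + 18 = 24, det = 6·18 - (6)² = 72.
Step 2 — discriminant:
  Δ = trace² - 4·det = 576 - 288 = 288.
Step 3 — eigenvalues:
  λ = (trace ± √Δ)/2 = (24 ± 16.9706)/2,
  λ_1 = 20.4853,  λ_2 = 3.5147.

Step 4 — unit eigenvector for λ_1: solve (Sigma - λ_1 I)v = 0. First row:
  (6 - 20.4853)·v_x + (6)·v_y = 0, i.e. (-14.4853)·v_x + (6)·v_y = 0,
  so v ∝ (b, λ_1 - a) = (6, 14.4853) = u.
  ||u|| = √((6)² + (14.4853)²) = √(245.8234) ≈ 15.6788,
  v_1 = u/||u|| ≈ (0.3827, 0.9239) (||v_1|| = 1).

λ_1 = 20.4853,  λ_2 = 3.5147;  v_1 ≈ (0.3827, 0.9239)


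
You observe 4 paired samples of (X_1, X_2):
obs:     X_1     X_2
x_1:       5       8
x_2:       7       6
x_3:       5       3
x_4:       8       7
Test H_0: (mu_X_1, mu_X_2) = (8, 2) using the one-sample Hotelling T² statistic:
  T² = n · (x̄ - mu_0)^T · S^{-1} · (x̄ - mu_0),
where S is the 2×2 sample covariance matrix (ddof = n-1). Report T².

Step 1 — sample mean vector:
  mean(X_1) = (5 + 7 + 5 + 8) / 4 = 25/4 = 6.25
  mean(X_2) = (8 + 6 + 3 + 7) / 4 = 24/4 = 6
  x̄ = (6.25, 6),  deviation x̄ - mu_0 = (6.25, 6) - (8, 2) = (-1.75, 4).

Step 2 — sample covariance matrix, S[i,j] = (1/(n-1)) · Σ_k (x_{k,i} - mean_i) · (x_{k,j} - mean_j), divisor n-1 = 3:
  S[X_1,X_1] = ((-1.25)·(-1.25) + (0.75)·(0.75) + (-1.25)·(-1.25) + (1.75)·(1.75)) / 3 = 6.75/3 = 2.25
  S[X_1,X_2] = ((-1.25)·(2) + (0.75)·(0) + (-1.25)·(-3) + (1.75)·(1)) / 3 = 3/3 = 1
  S[X_2,X_2] = ((2)·(2) + (0)·(0) + (-3)·(-3) + (1)·(1)) / 3 = 14/3 = 4.6667
  S = [[2.25, 1],
 [1, 4.6667]].

Step 3 — invert S. det(S) = 2.25·4.6667 - (1)² = 9.5.
  S^{-1} = (1/det) · [[d, -b], [-b, a]] = [[0.4912, -0.1053],
 [-0.1053, 0.2368]].

Step 4 — quadratic form (x̄ - mu_0)^T · S^{-1} · (x̄ - mu_0):
  S^{-1} · (x̄ - mu_0) = (-1.2807, 1.1316),
  (x̄ - mu_0)^T · [...] = (-1.75)·(-1.2807) + (4)·(1.1316) = 6.7675.

Step 5 — scale by n: T² = 4 · 6.7675 = 27.0702.

T² ≈ 27.0702


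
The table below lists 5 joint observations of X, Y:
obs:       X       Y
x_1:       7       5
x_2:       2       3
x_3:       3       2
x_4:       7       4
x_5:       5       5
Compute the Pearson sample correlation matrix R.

Step 1 — column means:
  mean(X) = (7 + 2 + 3 + 7 + 5) / 5 = 24/5 = 4.8
  mean(Y) = (5 + 3 + 2 + 4 + 5) / 5 = 19/5 = 3.8

Step 2 — sample variances and covariances s[i,j] = (1/(n-1)) · Σ_k (x_{k,i} - mean_i) · (x_{k,j} - mean_j), with n-1 = 4:
  s[X,X] = ((2.2)·(2.2) + (-2.8)·(-2.8) + (-1.8)·(-1.8) + (2.2)·(2.2) + (0.2)·(0.2)) / 4 = 20.8/4 = 5.2
  s[X,Y] = ((2.2)·(1.2) + (-2.8)·(-0.8) + (-1.8)·(-1.8) + (2.2)·(0.2) + (0.2)·(1.2)) / 4 = 8.8/4 = 2.2
  s[Y,Y] = ((1.2)·(1.2) + (-0.8)·(-0.8) + (-1.8)·(-1.8) + (0.2)·(0.2) + (1.2)·(1.2)) / 4 = 6.8/4 = 1.7
  Sample standard deviations s_i = √(s[i,i]):
  s(X) = √(5.2) = 2.2804
  s(Y) = √(1.7) = 1.3038

Step 3 — r_{ij} = s_{ij} / (s_i · s_j):
  r[X,X] = 1 (diagonal).
  r[X,Y] = 2.2 / (2.2804 · 1.3038) = 2.2 / 2.9732 = 0.7399
  r[Y,Y] = 1 (diagonal).

R is symmetric with unit diagonal. Assembling:

R = [[1, 0.7399],
 [0.7399, 1]]


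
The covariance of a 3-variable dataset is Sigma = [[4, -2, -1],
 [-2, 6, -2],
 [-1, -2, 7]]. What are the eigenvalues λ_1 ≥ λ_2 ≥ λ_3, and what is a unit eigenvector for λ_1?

Step 1 — characteristic polynomial p(λ) = det(λI - Sigma) = λ³ - tr·λ² + c_1·λ - det, where tr = trace, c_1 = sum of the principal 2×2 minors, det = det(Sigma):
  tr = 4 + 6 + 7 = 17,
  c_1 = (4·6 - (-2)²) + (4·7 - (-1)²) + (6·7 - (-2)²) = 20 + 27 + 38 = 85,
  det = 4·(6·7 - (-2)²) - (-2)·((-2)·7 - (-2)·(-1)) + (-1)·((-2)·(-2) - 6·(-1)) = 4·(38) - (-2)·(-16) + (-1)·(10) = 110.
  So p(λ) = λ³ - 17λ² + 85λ - 110.
Step 2 — look for an integer root (rational root theorem: any rational root is an integer divisor of 110). Testing λ = 2:
  p(2) = 8 - 68 + 170 - 110 = 0  ✓
  Dividing out (λ - 2): p(λ) = (λ - 2)(λ² - 15λ + 55).
Step 3 — remaining eigenvalues from the quadratic λ² - 15λ + 55 = 0:
  Δ = 15² - 4·55 = 225 - 220 = 5,  λ = (15 ± √5)/2 = (15 ± 2.2361)/2 ≈ 8.618 or 6.382.
  Sorted: λ_1 = 8.618,  λ_2 = 6.382,  λ_3 = 2  (check: sum = 17 = tr ✓).

Step 4 — unit eigenvector for λ_1 ≈ 8.618: v spans the null space of (Sigma - λ_1 I), whose rows are
  r_1 = (-4.618, -2, -1),  r_2 = (-2, -2.618, -2),  r_3 = (-1, -2, -1.618).
  v is orthogonal to every row, so take v ∝ r_1 × r_2 = ((-2)·(-2) - (-1)·(-2.618), (-1)·(-2) - (-4.618)·(-2), (-4.618)·(-2.618) - (-2)·(-2)) ≈ (1.382, -7.2361, 8.0902).
  Let u = (1.382, -7.2361, 8.0902).
  ||u|| = √((1.382)² + (-7.2361)² + (8.0902)²) = √(119.7214) ≈ 10.9417,  v_1 = u/||u|| ≈ (0.1263, -0.6613, 0.7394) (||v_1|| = 1).

λ_1 = 8.618,  λ_2 = 6.382,  λ_3 = 2;  v_1 ≈ (0.1263, -0.6613, 0.7394)


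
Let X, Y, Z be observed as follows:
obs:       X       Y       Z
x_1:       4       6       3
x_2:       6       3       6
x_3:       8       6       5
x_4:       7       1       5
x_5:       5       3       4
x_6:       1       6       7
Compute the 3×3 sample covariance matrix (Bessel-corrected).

Step 1 — column means:
  mean(X) = (4 + 6 + 8 + 7 + 5 + 1) / 6 = 31/6 = 5.1667
  mean(Y) = (6 + 3 + 6 + 1 + 3 + 6) / 6 = 25/6 = 4.1667
  mean(Z) = (3 + 6 + 5 + 5 + 4 + 7) / 6 = 30/6 = 5

Step 2 — sample covariance S[i,j] = (1/(n-1)) · Σ_k (x_{k,i} - mean_i) · (x_{k,j} - mean_j), with n-1 = 5.
  S[X,X] = ((-1.1667)·(-1.1667) + (0.8333)·(0.8333) + (2.8333)·(2.8333) + (1.8333)·(1.8333) + (-0.1667)·(-0.1667) + (-4.1667)·(-4.1667)) / 5 = 30.8333/5 = 6.1667
  S[X,Y] = ((-1.1667)·(1.8333) + (0.8333)·(-1.1667) + (2.8333)·(1.8333) + (1.8333)·(-3.1667) + (-0.1667)·(-1.1667) + (-4.1667)·(1.8333)) / 5 = -11.1667/5 = -2.2333
  S[X,Z] = ((-1.1667)·(-2) + (0.8333)·(1) + (2.8333)·(0) + (1.8333)·(0) + (-0.1667)·(-1) + (-4.1667)·(2)) / 5 = -5/5 = -1
  S[Y,Y] = ((1.8333)·(1.8333) + (-1.1667)·(-1.1667) + (1.8333)·(1.8333) + (-3.1667)·(-3.1667) + (-1.1667)·(-1.1667) + (1.8333)·(1.8333)) / 5 = 22.8333/5 = 4.5667
  S[Y,Z] = ((1.8333)·(-2) + (-1.1667)·(1) + (1.8333)·(0) + (-3.1667)·(0) + (-1.1667)·(-1) + (1.8333)·(2)) / 5 = 0/5 = 0
  S[Z,Z] = ((-2)·(-2) + (1)·(1) + (0)·(0) + (0)·(0) + (-1)·(-1) + (2)·(2)) / 5 = 10/5 = 2

S is symmetric (S[j,i] = S[i,j]). Assembling:

S = [[6.1667, -2.2333, -1],
 [-2.2333, 4.5667, 0],
 [-1, 0, 2]]


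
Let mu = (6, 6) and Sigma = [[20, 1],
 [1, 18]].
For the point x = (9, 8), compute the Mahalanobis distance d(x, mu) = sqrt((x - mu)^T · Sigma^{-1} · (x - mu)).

Step 1 — centre the observation: (x - mu) = (3, 2).

Step 2 — invert Sigma. det(Sigma) = 20·18 - (1)² = 359.
  Sigma^{-1} = (1/det) · [[d, -b], [-b, a]] = [[0.0501, -0.0028],
 [-0.0028, 0.0557]].

Step 3 — form the quadratic (x - mu)^T · Sigma^{-1} · (x - mu):
  Sigma^{-1} · (x - mu) = (0.1448, 0.1031).
  (x - mu)^T · [Sigma^{-1} · (x - mu)] = (3)·(0.1448) + (2)·(0.1031) = 0.6407.

Step 4 — take square root: d = √(0.6407) ≈ 0.8004.

d(x, mu) = √(0.6407) ≈ 0.8004


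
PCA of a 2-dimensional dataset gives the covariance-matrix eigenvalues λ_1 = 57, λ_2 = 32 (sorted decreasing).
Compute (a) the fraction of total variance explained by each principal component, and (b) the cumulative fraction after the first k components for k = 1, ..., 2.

Step 1 — total variance = trace(Sigma) = Σ λ_i = 57 + 32 = 89.

Step 2 — fraction explained by component i = λ_i / Σ λ:
  PC1: 57/89 = 0.6404
  PC2: 32/89 = 0.3596

Step 3 — cumulative fraction after k components = (λ_1 + ... + λ_k) / Σ λ:
  k = 1: 57/89 = 0.6404
  k = 2: (57 + 32)/89 = 89/89 = 1

Summary (fraction, with percent):

explained: PC1 0.6404 (64.04%), PC2 0.3596 (35.96%);  cumulative: 0.6404, 1


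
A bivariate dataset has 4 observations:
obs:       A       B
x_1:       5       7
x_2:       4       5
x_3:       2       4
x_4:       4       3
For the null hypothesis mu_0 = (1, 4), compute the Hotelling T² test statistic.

Step 1 — sample mean vector:
  mean(A) = (5 + 4 + 2 + 4) / 4 = 15/4 = 3.75
  mean(B) = (7 + 5 + 4 + 3) / 4 = 19/4 = 4.75
  x̄ = (3.75, 4.75),  deviation x̄ - mu_0 = (3.75, 4.75) - (1, 4) = (2.75, 0.75).

Step 2 — sample covariance matrix, S[i,j] = (1/(n-1)) · Σ_k (x_{k,i} - mean_i) · (x_{k,j} - mean_j), divisor n-1 = 3:
  S[A,A] = ((1.25)·(1.25) + (0.25)·(0.25) + (-1.75)·(-1.75) + (0.25)·(0.25)) / 3 = 4.75/3 = 1.5833
  S[A,B] = ((1.25)·(2.25) + (0.25)·(0.25) + (-1.75)·(-0.75) + (0.25)·(-1.75)) / 3 = 3.75/3 = 1.25
  S[B,B] = ((2.25)·(2.25) + (0.25)·(0.25) + (-0.75)·(-0.75) + (-1.75)·(-1.75)) / 3 = 8.75/3 = 2.9167
  S = [[1.5833, 1.25],
 [1.25, 2.9167]].

Step 3 — invert S. det(S) = 1.5833·2.9167 - (1.25)² = 3.0556.
  S^{-1} = (1/det) · [[d, -b], [-b, a]] = [[0.9545, -0.4091],
 [-0.4091, 0.5182]].

Step 4 — quadratic form (x̄ - mu_0)^T · S^{-1} · (x̄ - mu_0):
  S^{-1} · (x̄ - mu_0) = (2.3182, -0.7364),
  (x̄ - mu_0)^T · [...] = (2.75)·(2.3182) + (0.75)·(-0.7364) = 5.8227.

Step 5 — scale by n: T² = 4 · 5.8227 = 23.2909.

T² ≈ 23.2909


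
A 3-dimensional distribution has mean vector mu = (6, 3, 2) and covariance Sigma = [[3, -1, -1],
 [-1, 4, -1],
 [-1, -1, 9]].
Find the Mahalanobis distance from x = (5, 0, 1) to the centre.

Step 1 — centre the observation: (x - mu) = (-1, -3, -1).

Step 2 — invert Sigma (cofactor / det for 3×3, or solve directly):
  Sigma^{-1} = [[0.3889, 0.1111, 0.0556],
 [0.1111, 0.2889, 0.0444],
 [0.0556, 0.0444, 0.1222]].

Step 3 — form the quadratic (x - mu)^T · Sigma^{-1} · (x - mu):
  Sigma^{-1} · (x - mu) = (-0.7778, -1.0222, -0.3111).
  (x - mu)^T · [Sigma^{-1} · (x - mu)] = (-1)·(-0.7778) + (-3)·(-1.0222) + (-1)·(-0.3111) = 4.1556.

Step 4 — take square root: d = √(4.1556) ≈ 2.0385.

d(x, mu) = √(4.1556) ≈ 2.0385


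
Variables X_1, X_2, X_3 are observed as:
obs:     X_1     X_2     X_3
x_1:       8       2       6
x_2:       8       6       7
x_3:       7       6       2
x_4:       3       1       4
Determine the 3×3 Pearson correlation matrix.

Step 1 — column means:
  mean(X_1) = (8 + 8 + 7 + 3) / 4 = 26/4 = 6.5
  mean(X_2) = (2 + 6 + 6 + 1) / 4 = 15/4 = 3.75
  mean(X_3) = (6 + 7 + 2 + 4) / 4 = 19/4 = 4.75

Step 2 — sample variances and covariances s[i,j] = (1/(n-1)) · Σ_k (x_{k,i} - mean_i) · (x_{k,j} - mean_j), with n-1 = 3:
  s[X_1,X_1] = ((1.5)·(1.5) + (1.5)·(1.5) + (0.5)·(0.5) + (-3.5)·(-3.5)) / 3 = 17/3 = 5.6667
  s[X_1,X_2] = ((1.5)·(-1.75) + (1.5)·(2.25) + (0.5)·(2.25) + (-3.5)·(-2.75)) / 3 = 11.5/3 = 3.8333
  s[X_1,X_3] = ((1.5)·(1.25) + (1.5)·(2.25) + (0.5)·(-2.75) + (-3.5)·(-0.75)) / 3 = 6.5/3 = 2.1667
  s[X_2,X_2] = ((-1.75)·(-1.75) + (2.25)·(2.25) + (2.25)·(2.25) + (-2.75)·(-2.75)) / 3 = 20.75/3 = 6.9167
  s[X_2,X_3] = ((-1.75)·(1.25) + (2.25)·(2.25) + (2.25)·(-2.75) + (-2.75)·(-0.75)) / 3 = -1.25/3 = -0.4167
  s[X_3,X_3] = ((1.25)·(1.25) + (2.25)·(2.25) + (-2.75)·(-2.75) + (-0.75)·(-0.75)) / 3 = 14.75/3 = 4.9167
  Sample standard deviations s_i = √(s[i,i]):
  s(X_1) = √(5.6667) = 2.3805
  s(X_2) = √(6.9167) = 2.63
  s(X_3) = √(4.9167) = 2.2174

Step 3 — r_{ij} = s_{ij} / (s_i · s_j):
  r[X_1,X_1] = 1 (diagonal).
  r[X_1,X_2] = 3.8333 / (2.3805 · 2.63) = 3.8333 / 6.2605 = 0.6123
  r[X_1,X_3] = 2.1667 / (2.3805 · 2.2174) = 2.1667 / 5.2784 = 0.4105
  r[X_2,X_2] = 1 (diagonal).
  r[X_2,X_3] = -0.4167 / (2.63 · 2.2174) = -0.4167 / 5.8315 = -0.0715
  r[X_3,X_3] = 1 (diagonal).

R is symmetric with unit diagonal. Assembling:

R = [[1, 0.6123, 0.4105],
 [0.6123, 1, -0.0715],
 [0.4105, -0.0715, 1]]


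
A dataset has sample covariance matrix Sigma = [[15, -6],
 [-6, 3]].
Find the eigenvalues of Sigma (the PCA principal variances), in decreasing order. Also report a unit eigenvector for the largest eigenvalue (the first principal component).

Step 1 — characteristic polynomial of 2×2 Sigma:
  det(Sigma - λI) = λ² - trace · λ + det = 0.
  trace = 15 + 3 = 18, det = 15·3 - (-6)² = 9.
Step 2 — discriminant:
  Δ = trace² - 4·det = 324 - 36 = 288.
Step 3 — eigenvalues:
  λ = (trace ± √Δ)/2 = (18 ± 16.9706)/2,
  λ_1 = 17.4853,  λ_2 = 0.5147.

Step 4 — unit eigenvector for λ_1: solve (Sigma - λ_1 I)v = 0. First row:
  (15 - 17.4853)·v_x + (-6)·v_y = 0, i.e. (-2.4853)·v_x + (-6)·v_y = 0,
  so v ∝ (b, λ_1 - a) = (-6, 2.4853); multiply by -1 so the first entry is positive: u = (6, -2.4853).
  ||u|| = √((6)² + (-2.4853)²) = √(42.1766) ≈ 6.4944,
  v_1 = u/||u|| ≈ (0.9239, -0.3827) (||v_1|| = 1).

λ_1 = 17.4853,  λ_2 = 0.5147;  v_1 ≈ (0.9239, -0.3827)


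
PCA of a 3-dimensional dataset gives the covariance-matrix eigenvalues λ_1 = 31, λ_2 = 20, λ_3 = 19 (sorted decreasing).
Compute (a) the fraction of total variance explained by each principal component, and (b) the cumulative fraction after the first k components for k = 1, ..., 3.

Step 1 — total variance = trace(Sigma) = Σ λ_i = 31 + 20 + 19 = 70.

Step 2 — fraction explained by component i = λ_i / Σ λ:
  PC1: 31/70 = 0.4429
  PC2: 20/70 = 0.2857
  PC3: 19/70 = 0.2714

Step 3 — cumulative fraction after k components = (λ_1 + ... + λ_k) / Σ λ:
  k = 1: 31/70 = 0.4429
  k = 2: (31 + 20)/70 = 51/70 = 0.7286
  k = 3: (31 + 20 + 19)/70 = 70/70 = 1

Summary (fraction, with percent):

explained: PC1 0.4429 (44.29%), PC2 0.2857 (28.57%), PC3 0.2714 (27.14%);  cumulative: 0.4429, 0.7286, 1


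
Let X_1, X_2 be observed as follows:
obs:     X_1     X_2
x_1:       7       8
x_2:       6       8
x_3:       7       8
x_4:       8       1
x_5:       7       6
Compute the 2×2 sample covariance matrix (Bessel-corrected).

Step 1 — column means:
  mean(X_1) = (7 + 6 + 7 + 8 + 7) / 5 = 35/5 = 7
  mean(X_2) = (8 + 8 + 8 + 1 + 6) / 5 = 31/5 = 6.2

Step 2 — sample covariance S[i,j] = (1/(n-1)) · Σ_k (x_{k,i} - mean_i) · (x_{k,j} - mean_j), with n-1 = 4.
  S[X_1,X_1] = ((0)·(0) + (-1)·(-1) + (0)·(0) + (1)·(1) + (0)·(0)) / 4 = 2/4 = 0.5
  S[X_1,X_2] = ((0)·(1.8) + (-1)·(1.8) + (0)·(1.8) + (1)·(-5.2) + (0)·(-0.2)) / 4 = -7/4 = -1.75
  S[X_2,X_2] = ((1.8)·(1.8) + (1.8)·(1.8) + (1.8)·(1.8) + (-5.2)·(-5.2) + (-0.2)·(-0.2)) / 4 = 36.8/4 = 9.2

S is symmetric (S[j,i] = S[i,j]). Assembling:

S = [[0.5, -1.75],
 [-1.75, 9.2]]


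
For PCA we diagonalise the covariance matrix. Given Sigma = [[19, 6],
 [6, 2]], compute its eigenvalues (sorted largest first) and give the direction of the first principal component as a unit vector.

Step 1 — characteristic polynomial of 2×2 Sigma:
  det(Sigma - λI) = λ² - trace · λ + det = 0.
  trace = 19 + 2 = 21, det = 19·2 - (6)² = 2.
Step 2 — discriminant:
  Δ = trace² - 4·det = 441 - 8 = 433.
Step 3 — eigenvalues:
  λ = (trace ± √Δ)/2 = (21 ± 20.8087)/2,
  λ_1 = 20.9043,  λ_2 = 0.0957.

Step 4 — unit eigenvector for λ_1: solve (Sigma - λ_1 I)v = 0. First row:
  (19 - 20.9043)·v_x + (6)·v_y = 0, i.e. (-1.9043)·v_x + (6)·v_y = 0,
  so v ∝ (b, λ_1 - a) = (6, 1.9043) = u.
  ||u|| = √((6)² + (1.9043)²) = √(39.6265) ≈ 6.295,
  v_1 = u/||u|| ≈ (0.9531, 0.3025) (||v_1|| = 1).

λ_1 = 20.9043,  λ_2 = 0.0957;  v_1 ≈ (0.9531, 0.3025)


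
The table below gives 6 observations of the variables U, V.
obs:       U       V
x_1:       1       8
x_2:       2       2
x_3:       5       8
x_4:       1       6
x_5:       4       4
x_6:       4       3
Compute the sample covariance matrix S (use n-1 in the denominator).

Step 1 — column means:
  mean(U) = (1 + 2 + 5 + 1 + 4 + 4) / 6 = 17/6 = 2.8333
  mean(V) = (8 + 2 + 8 + 6 + 4 + 3) / 6 = 31/6 = 5.1667

Step 2 — sample covariance S[i,j] = (1/(n-1)) · Σ_k (x_{k,i} - mean_i) · (x_{k,j} - mean_j), with n-1 = 5.
  S[U,U] = ((-1.8333)·(-1.8333) + (-0.8333)·(-0.8333) + (2.1667)·(2.1667) + (-1.8333)·(-1.8333) + (1.1667)·(1.1667) + (1.1667)·(1.1667)) / 5 = 14.8333/5 = 2.9667
  S[U,V] = ((-1.8333)·(2.8333) + (-0.8333)·(-3.1667) + (2.1667)·(2.8333) + (-1.8333)·(0.8333) + (1.1667)·(-1.1667) + (1.1667)·(-2.1667)) / 5 = -1.8333/5 = -0.3667
  S[V,V] = ((2.8333)·(2.8333) + (-3.1667)·(-3.1667) + (2.8333)·(2.8333) + (0.8333)·(0.8333) + (-1.1667)·(-1.1667) + (-2.1667)·(-2.1667)) / 5 = 32.8333/5 = 6.5667

S is symmetric (S[j,i] = S[i,j]). Assembling:

S = [[2.9667, -0.3667],
 [-0.3667, 6.5667]]


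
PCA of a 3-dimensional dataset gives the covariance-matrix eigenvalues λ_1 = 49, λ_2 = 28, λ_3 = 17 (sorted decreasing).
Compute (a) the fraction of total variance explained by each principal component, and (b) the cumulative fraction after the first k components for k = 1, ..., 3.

Step 1 — total variance = trace(Sigma) = Σ λ_i = 49 + 28 + 17 = 94.

Step 2 — fraction explained by component i = λ_i / Σ λ:
  PC1: 49/94 = 0.5213
  PC2: 28/94 = 0.2979
  PC3: 17/94 = 0.1809

Step 3 — cumulative fraction after k components = (λ_1 + ... + λ_k) / Σ λ:
  k = 1: 49/94 = 0.5213
  k = 2: (49 + 28)/94 = 77/94 = 0.8191
  k = 3: (49 + 28 + 17)/94 = 94/94 = 1

Summary (fraction, with percent):

explained: PC1 0.5213 (52.13%), PC2 0.2979 (29.79%), PC3 0.1809 (18.09%);  cumulative: 0.5213, 0.8191, 1


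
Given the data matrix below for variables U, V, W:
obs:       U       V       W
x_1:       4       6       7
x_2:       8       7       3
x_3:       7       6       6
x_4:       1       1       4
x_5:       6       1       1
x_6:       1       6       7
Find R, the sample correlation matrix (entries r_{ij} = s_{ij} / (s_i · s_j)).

Step 1 — column means:
  mean(U) = (4 + 8 + 7 + 1 + 6 + 1) / 6 = 27/6 = 4.5
  mean(V) = (6 + 7 + 6 + 1 + 1 + 6) / 6 = 27/6 = 4.5
  mean(W) = (7 + 3 + 6 + 4 + 1 + 7) / 6 = 28/6 = 4.6667

Step 2 — sample variances and covariances s[i,j] = (1/(n-1)) · Σ_k (x_{k,i} - mean_i) · (x_{k,j} - mean_j), with n-1 = 5:
  s[U,U] = ((-0.5)·(-0.5) + (3.5)·(3.5) + (2.5)·(2.5) + (-3.5)·(-3.5) + (1.5)·(1.5) + (-3.5)·(-3.5)) / 5 = 45.5/5 = 9.1
  s[U,V] = ((-0.5)·(1.5) + (3.5)·(2.5) + (2.5)·(1.5) + (-3.5)·(-3.5) + (1.5)·(-3.5) + (-3.5)·(1.5)) / 5 = 13.5/5 = 2.7
  s[U,W] = ((-0.5)·(2.3333) + (3.5)·(-1.6667) + (2.5)·(1.3333) + (-3.5)·(-0.6667) + (1.5)·(-3.6667) + (-3.5)·(2.3333)) / 5 = -15/5 = -3
  s[V,V] = ((1.5)·(1.5) + (2.5)·(2.5) + (1.5)·(1.5) + (-3.5)·(-3.5) + (-3.5)·(-3.5) + (1.5)·(1.5)) / 5 = 37.5/5 = 7.5
  s[V,W] = ((1.5)·(2.3333) + (2.5)·(-1.6667) + (1.5)·(1.3333) + (-3.5)·(-0.6667) + (-3.5)·(-3.6667) + (1.5)·(2.3333)) / 5 = 20/5 = 4
  s[W,W] = ((2.3333)·(2.3333) + (-1.6667)·(-1.6667) + (1.3333)·(1.3333) + (-0.6667)·(-0.6667) + (-3.6667)·(-3.6667) + (2.3333)·(2.3333)) / 5 = 29.3333/5 = 5.8667
  Sample standard deviations s_i = √(s[i,i]):
  s(U) = √(9.1) = 3.0166
  s(V) = √(7.5) = 2.7386
  s(W) = √(5.8667) = 2.4221

Step 3 — r_{ij} = s_{ij} / (s_i · s_j):
  r[U,U] = 1 (diagonal).
  r[U,V] = 2.7 / (3.0166 · 2.7386) = 2.7 / 8.2614 = 0.3268
  r[U,W] = -3 / (3.0166 · 2.4221) = -3 / 7.3066 = -0.4106
  r[V,V] = 1 (diagonal).
  r[V,W] = 4 / (2.7386 · 2.4221) = 4 / 6.6332 = 0.603
  r[W,W] = 1 (diagonal).

R is symmetric with unit diagonal. Assembling:

R = [[1, 0.3268, -0.4106],
 [0.3268, 1, 0.603],
 [-0.4106, 0.603, 1]]


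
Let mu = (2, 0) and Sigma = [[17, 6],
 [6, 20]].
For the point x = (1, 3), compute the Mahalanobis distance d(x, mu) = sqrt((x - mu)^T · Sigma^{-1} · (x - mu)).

Step 1 — centre the observation: (x - mu) = (-1, 3).

Step 2 — invert Sigma. det(Sigma) = 17·20 - (6)² = 304.
  Sigma^{-1} = (1/det) · [[d, -b], [-b, a]] = [[0.0658, -0.0197],
 [-0.0197, 0.0559]].

Step 3 — form the quadratic (x - mu)^T · Sigma^{-1} · (x - mu):
  Sigma^{-1} · (x - mu) = (-0.125, 0.1875).
  (x - mu)^T · [Sigma^{-1} · (x - mu)] = (-1)·(-0.125) + (3)·(0.1875) = 0.6875.

Step 4 — take square root: d = √(0.6875) ≈ 0.8292.

d(x, mu) = √(0.6875) ≈ 0.8292


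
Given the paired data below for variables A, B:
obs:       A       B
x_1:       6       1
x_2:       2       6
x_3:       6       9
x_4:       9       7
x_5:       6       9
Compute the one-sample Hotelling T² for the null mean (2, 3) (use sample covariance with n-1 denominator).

Step 1 — sample mean vector:
  mean(A) = (6 + 2 + 6 + 9 + 6) / 5 = 29/5 = 5.8
  mean(B) = (1 + 6 + 9 + 7 + 9) / 5 = 32/5 = 6.4
  x̄ = (5.8, 6.4),  deviation x̄ - mu_0 = (5.8, 6.4) - (2, 3) = (3.8, 3.4).

Step 2 — sample covariance matrix, S[i,j] = (1/(n-1)) · Σ_k (x_{k,i} - mean_i) · (x_{k,j} - mean_j), divisor n-1 = 4:
  S[A,A] = ((0.2)·(0.2) + (-3.8)·(-3.8) + (0.2)·(0.2) + (3.2)·(3.2) + (0.2)·(0.2)) / 4 = 24.8/4 = 6.2
  S[A,B] = ((0.2)·(-5.4) + (-3.8)·(-0.4) + (0.2)·(2.6) + (3.2)·(0.6) + (0.2)·(2.6)) / 4 = 3.4/4 = 0.85
  S[B,B] = ((-5.4)·(-5.4) + (-0.4)·(-0.4) + (2.6)·(2.6) + (0.6)·(0.6) + (2.6)·(2.6)) / 4 = 43.2/4 = 10.8
  S = [[6.2, 0.85],
 [0.85, 10.8]].

Step 3 — invert S. det(S) = 6.2·10.8 - (0.85)² = 66.2375.
  S^{-1} = (1/det) · [[d, -b], [-b, a]] = [[0.163, -0.0128],
 [-0.0128, 0.0936]].

Step 4 — quadratic form (x̄ - mu_0)^T · S^{-1} · (x̄ - mu_0):
  S^{-1} · (x̄ - mu_0) = (0.576, 0.2695),
  (x̄ - mu_0)^T · [...] = (3.8)·(0.576) + (3.4)·(0.2695) = 3.1049.

Step 5 — scale by n: T² = 5 · 3.1049 = 15.5244.

T² ≈ 15.5244
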